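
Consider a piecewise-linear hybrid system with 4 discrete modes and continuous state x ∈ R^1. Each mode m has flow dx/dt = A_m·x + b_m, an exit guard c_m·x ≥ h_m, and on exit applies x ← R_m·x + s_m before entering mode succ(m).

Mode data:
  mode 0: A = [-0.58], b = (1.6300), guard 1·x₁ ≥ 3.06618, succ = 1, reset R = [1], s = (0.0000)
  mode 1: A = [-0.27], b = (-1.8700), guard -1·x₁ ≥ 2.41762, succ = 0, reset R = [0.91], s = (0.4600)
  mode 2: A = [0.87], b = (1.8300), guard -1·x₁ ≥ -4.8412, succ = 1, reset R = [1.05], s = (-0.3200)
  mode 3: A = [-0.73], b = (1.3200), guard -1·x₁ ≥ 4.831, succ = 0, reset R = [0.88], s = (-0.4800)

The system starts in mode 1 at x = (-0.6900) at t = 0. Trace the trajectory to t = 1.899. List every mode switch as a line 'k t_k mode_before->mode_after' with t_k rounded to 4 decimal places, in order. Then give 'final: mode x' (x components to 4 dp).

Mode 1: guard c·x = 2.4176 hit at Δt = 1.2015 (t = 1.2015), x⁻ = (-2.4176) → reset → x⁺ = (-1.7400), jump to mode 0
Mode 0: flow for 0.6975 to horizon, guard not reached → x = (-0.2260)

1 1.2015 1->0
final: 0 -0.2260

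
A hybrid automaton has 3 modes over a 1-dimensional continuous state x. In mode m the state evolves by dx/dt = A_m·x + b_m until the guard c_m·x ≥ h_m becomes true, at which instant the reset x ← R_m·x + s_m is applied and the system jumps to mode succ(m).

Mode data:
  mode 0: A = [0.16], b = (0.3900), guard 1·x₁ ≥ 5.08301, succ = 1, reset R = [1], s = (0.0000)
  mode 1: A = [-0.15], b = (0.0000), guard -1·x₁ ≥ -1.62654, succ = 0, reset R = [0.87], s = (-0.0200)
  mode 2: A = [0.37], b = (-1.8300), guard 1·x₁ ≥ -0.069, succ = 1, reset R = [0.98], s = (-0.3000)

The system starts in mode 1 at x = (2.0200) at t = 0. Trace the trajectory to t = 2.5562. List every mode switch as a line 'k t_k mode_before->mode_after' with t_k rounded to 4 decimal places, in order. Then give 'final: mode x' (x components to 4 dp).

Mode 1: guard c·x = -1.6265 hit at Δt = 1.4443 (t = 1.4443), x⁻ = (1.6265) → reset → x⁺ = (1.3951), jump to mode 0
Mode 0: flow for 1.1119 to horizon, guard not reached → x = (2.1413)

1 1.4443 1->0
final: 0 2.1413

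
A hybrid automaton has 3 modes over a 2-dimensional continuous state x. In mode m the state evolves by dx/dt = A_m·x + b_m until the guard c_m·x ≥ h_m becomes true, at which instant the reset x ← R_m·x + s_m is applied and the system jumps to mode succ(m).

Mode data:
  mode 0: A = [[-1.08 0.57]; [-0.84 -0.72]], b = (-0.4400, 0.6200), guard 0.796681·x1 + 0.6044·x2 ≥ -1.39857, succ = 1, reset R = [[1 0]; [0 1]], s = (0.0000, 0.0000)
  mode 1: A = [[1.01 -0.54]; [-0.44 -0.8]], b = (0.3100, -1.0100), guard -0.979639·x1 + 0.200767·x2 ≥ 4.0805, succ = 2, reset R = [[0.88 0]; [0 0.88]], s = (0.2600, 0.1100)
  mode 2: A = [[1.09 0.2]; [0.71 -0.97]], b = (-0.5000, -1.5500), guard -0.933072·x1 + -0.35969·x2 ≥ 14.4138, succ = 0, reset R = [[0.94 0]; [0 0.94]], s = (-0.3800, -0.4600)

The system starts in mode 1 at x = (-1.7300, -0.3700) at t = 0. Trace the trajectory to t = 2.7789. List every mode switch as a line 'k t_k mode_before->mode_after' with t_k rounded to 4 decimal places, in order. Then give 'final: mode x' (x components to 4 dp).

1 1.0542 1->2
2 2.1814 2->0
final: 0 -7.3878 0.9601

Mode 1: guard c·x = 4.0805 hit at Δt = 1.0542 (t = 1.0542), x⁻ = (-4.1602, 0.0251) → reset → x⁺ = (-3.4009, 0.1321), jump to mode 2
Mode 2: guard c·x = 14.4138 hit at Δt = 1.1272 (t = 2.1814), x⁻ = (-13.5069, -5.0346) → reset → x⁺ = (-13.0765, -5.1926), jump to mode 0
Mode 0: flow for 0.5975 to horizon, guard not reached → x = (-7.3878, 0.9601)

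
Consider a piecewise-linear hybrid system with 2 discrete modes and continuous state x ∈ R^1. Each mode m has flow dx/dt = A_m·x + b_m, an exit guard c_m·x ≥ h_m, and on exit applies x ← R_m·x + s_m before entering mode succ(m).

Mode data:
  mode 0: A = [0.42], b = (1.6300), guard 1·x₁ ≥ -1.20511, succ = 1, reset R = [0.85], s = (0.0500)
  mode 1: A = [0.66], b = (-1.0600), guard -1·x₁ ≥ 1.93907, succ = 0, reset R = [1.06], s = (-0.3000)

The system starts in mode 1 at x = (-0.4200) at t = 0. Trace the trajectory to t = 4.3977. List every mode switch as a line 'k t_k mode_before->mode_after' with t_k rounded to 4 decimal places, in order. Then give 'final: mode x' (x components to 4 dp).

1 0.8477 1->0
2 2.1856 0->1
3 2.6669 1->0
4 4.0048 0->1
final: 1 -1.7384

Mode 1: guard c·x = 1.9391 hit at Δt = 0.8477 (t = 0.8477), x⁻ = (-1.9391) → reset → x⁺ = (-2.3554), jump to mode 0
Mode 0: guard c·x = -1.2051 hit at Δt = 1.3379 (t = 2.1856), x⁻ = (-1.2051) → reset → x⁺ = (-0.9743), jump to mode 1
Mode 1: guard c·x = 1.9391 hit at Δt = 0.4813 (t = 2.6669), x⁻ = (-1.9391) → reset → x⁺ = (-2.3554), jump to mode 0
Mode 0: guard c·x = -1.2051 hit at Δt = 1.3379 (t = 4.0048), x⁻ = (-1.2051) → reset → x⁺ = (-0.9743), jump to mode 1
Mode 1: flow for 0.3929 to horizon, guard not reached → x = (-1.7384)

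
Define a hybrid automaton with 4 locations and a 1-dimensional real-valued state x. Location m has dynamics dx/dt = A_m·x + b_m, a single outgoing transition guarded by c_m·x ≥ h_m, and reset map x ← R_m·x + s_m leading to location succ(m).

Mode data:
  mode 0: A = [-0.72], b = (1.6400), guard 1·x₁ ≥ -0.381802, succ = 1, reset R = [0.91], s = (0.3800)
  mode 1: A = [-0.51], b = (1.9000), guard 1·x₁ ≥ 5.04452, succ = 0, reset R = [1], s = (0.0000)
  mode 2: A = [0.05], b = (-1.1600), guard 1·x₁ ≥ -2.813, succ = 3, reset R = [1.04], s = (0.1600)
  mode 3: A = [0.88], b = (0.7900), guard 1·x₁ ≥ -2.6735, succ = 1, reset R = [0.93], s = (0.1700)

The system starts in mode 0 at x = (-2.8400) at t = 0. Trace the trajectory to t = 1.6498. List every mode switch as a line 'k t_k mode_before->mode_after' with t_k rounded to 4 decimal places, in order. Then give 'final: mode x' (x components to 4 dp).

Mode 0: guard c·x = -0.3818 hit at Δt = 0.9091 (t = 0.9091), x⁻ = (-0.3818) → reset → x⁺ = (0.0326), jump to mode 1
Mode 1: flow for 0.7407 to horizon, guard not reached → x = (1.1944)

1 0.9091 0->1
final: 1 1.1944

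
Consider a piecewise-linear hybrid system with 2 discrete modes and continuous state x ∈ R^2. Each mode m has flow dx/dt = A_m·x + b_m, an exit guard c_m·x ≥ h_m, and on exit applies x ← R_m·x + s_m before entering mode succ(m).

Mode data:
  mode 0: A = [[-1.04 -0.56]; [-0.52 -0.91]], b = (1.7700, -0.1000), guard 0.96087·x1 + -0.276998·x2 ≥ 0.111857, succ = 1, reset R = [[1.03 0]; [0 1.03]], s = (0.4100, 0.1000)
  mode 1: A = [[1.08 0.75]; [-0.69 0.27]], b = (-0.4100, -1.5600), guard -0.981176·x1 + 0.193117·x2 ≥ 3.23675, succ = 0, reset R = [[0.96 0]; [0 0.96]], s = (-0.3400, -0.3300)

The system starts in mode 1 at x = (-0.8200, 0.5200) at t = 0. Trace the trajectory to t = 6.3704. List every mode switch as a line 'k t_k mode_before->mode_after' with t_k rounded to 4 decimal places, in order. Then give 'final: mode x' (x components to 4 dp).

Mode 1: guard c·x = 3.2367 hit at Δt = 1.1291 (t = 1.1291), x⁻ = (-3.2589, 0.2031) → reset → x⁺ = (-3.4685, -0.1351), jump to mode 0
Mode 0: guard c·x = 0.1119 hit at Δt = 1.2559 (t = 2.3850), x⁻ = (0.1858, 0.2407) → reset → x⁺ = (0.6014, 0.3479), jump to mode 1
Mode 1: guard c·x = 3.2367 hit at Δt = 2.0949 (t = 4.4799), x⁻ = (-3.9712, -3.4160) → reset → x⁺ = (-4.1523, -3.6093), jump to mode 0
Mode 0: guard c·x = 0.1119 hit at Δt = 0.7822 (t = 5.2621), x⁻ = (-0.2717, -1.3463) → reset → x⁺ = (0.1302, -1.2867), jump to mode 1
Mode 1: flow for 1.1083 to horizon, guard not reached → x = (-3.7045, -2.6645)

1 1.1291 1->0
2 2.3850 0->1
3 4.4799 1->0
4 5.2621 0->1
final: 1 -3.7045 -2.6645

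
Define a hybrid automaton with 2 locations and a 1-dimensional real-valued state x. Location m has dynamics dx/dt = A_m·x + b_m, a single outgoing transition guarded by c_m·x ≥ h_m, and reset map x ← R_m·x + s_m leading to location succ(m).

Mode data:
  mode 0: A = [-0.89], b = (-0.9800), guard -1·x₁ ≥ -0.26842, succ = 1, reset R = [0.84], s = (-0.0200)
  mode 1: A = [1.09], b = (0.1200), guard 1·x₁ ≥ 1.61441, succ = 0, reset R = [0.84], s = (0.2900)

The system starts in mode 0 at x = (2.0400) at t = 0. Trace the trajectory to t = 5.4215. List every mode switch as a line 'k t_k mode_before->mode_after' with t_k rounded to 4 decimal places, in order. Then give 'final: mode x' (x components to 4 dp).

Mode 0: guard c·x = -0.2684 hit at Δt = 0.9327 (t = 0.9327), x⁻ = (0.2684) → reset → x⁺ = (0.2055), jump to mode 1
Mode 1: guard c·x = 1.6144 hit at Δt = 1.5581 (t = 2.4908), x⁻ = (1.6144) → reset → x⁺ = (1.6461), jump to mode 0
Mode 0: guard c·x = -0.2684 hit at Δt = 0.7822 (t = 3.2730), x⁻ = (0.2684) → reset → x⁺ = (0.2055), jump to mode 1
Mode 1: guard c·x = 1.6144 hit at Δt = 1.5581 (t = 4.8311), x⁻ = (1.6144) → reset → x⁺ = (1.6461), jump to mode 0
Mode 0: flow for 0.5904 to horizon, guard not reached → x = (0.5232)

1 0.9327 0->1
2 2.4908 1->0
3 3.2730 0->1
4 4.8311 1->0
final: 0 0.5232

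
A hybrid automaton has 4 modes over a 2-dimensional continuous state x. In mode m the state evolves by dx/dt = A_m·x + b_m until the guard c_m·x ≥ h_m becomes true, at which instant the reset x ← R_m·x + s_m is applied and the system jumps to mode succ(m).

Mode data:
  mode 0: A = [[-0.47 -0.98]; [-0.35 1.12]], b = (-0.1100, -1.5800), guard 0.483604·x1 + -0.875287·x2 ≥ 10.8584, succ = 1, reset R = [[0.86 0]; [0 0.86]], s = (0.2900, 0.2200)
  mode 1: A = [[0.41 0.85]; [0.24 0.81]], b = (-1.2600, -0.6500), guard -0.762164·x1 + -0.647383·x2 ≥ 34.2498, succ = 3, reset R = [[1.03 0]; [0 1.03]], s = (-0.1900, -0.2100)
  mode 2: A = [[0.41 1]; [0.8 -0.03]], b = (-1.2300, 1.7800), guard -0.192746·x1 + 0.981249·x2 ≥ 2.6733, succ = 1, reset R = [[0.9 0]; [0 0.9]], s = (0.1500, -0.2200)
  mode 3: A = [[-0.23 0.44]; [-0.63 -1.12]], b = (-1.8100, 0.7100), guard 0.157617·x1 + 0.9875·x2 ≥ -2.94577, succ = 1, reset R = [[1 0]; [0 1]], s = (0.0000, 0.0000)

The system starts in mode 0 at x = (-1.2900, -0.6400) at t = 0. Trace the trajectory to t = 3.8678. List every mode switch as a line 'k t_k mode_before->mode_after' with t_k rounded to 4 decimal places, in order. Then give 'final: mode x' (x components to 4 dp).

1 1.5571 0->1
2 2.9284 1->3
final: 3 -23.1858 -1.7421

Mode 0: guard c·x = 10.8584 hit at Δt = 1.5571 (t = 1.5571), x⁻ = (4.0533, -10.1660) → reset → x⁺ = (3.7759, -8.5228), jump to mode 1
Mode 1: guard c·x = 34.2498 hit at Δt = 1.3713 (t = 2.9284), x⁻ = (-19.9930, -29.3672) → reset → x⁺ = (-20.7828, -30.4582), jump to mode 3
Mode 3: flow for 0.9394 to horizon, guard not reached → x = (-23.1858, -1.7421)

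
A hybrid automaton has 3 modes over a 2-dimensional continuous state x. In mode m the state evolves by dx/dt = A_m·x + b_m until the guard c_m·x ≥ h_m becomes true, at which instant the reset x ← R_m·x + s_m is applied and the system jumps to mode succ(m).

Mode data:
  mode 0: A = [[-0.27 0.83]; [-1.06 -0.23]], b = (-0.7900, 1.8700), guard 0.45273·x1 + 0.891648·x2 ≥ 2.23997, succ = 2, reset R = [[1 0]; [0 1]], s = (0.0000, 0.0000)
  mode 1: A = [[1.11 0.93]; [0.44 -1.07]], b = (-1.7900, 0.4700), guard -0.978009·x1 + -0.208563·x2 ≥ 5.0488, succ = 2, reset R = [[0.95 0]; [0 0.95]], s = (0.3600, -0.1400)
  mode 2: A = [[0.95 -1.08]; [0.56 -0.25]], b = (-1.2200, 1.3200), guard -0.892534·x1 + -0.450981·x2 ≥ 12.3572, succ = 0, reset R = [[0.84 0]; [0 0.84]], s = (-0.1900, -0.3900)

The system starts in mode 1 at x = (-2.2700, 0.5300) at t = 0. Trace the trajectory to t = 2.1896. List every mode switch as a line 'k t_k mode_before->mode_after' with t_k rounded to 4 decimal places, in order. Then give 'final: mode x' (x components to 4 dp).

Mode 1: guard c·x = 5.0488 hit at Δt = 0.5183 (t = 0.5183), x⁻ = (-5.1302, -0.1507) → reset → x⁺ = (-4.5137, -0.2832), jump to mode 2
Mode 2: guard c·x = 12.3572 hit at Δt = 1.0610 (t = 1.5793), x⁻ = (-12.2041, -3.2476) → reset → x⁺ = (-10.4414, -3.1180), jump to mode 0
Mode 0: flow for 0.6103 to horizon, guard not reached → x = (-8.8822, 4.3534)

1 0.5183 1->2
2 1.5793 2->0
final: 0 -8.8822 4.3534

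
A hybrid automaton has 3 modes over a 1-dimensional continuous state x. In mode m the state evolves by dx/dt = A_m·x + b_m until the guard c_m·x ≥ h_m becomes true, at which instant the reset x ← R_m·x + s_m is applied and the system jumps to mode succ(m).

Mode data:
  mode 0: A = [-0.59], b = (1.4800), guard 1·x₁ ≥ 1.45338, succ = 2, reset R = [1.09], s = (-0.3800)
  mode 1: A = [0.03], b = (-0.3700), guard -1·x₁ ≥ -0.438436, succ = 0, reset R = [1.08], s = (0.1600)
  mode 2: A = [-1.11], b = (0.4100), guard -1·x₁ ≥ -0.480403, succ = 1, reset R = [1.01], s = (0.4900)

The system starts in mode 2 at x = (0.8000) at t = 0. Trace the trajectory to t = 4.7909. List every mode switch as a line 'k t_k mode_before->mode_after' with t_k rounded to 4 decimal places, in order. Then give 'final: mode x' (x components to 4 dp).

1 1.2211 2->1
2 2.7603 1->0
3 3.7348 0->2
final: 2 0.6279

Mode 2: guard c·x = -0.4804 hit at Δt = 1.2211 (t = 1.2211), x⁻ = (0.4804) → reset → x⁺ = (0.9752), jump to mode 1
Mode 1: guard c·x = -0.4384 hit at Δt = 1.5392 (t = 2.7603), x⁻ = (0.4384) → reset → x⁺ = (0.6335), jump to mode 0
Mode 0: guard c·x = 1.4534 hit at Δt = 0.9745 (t = 3.7348), x⁻ = (1.4534) → reset → x⁺ = (1.2042), jump to mode 2
Mode 2: flow for 1.0561 to horizon, guard not reached → x = (0.6279)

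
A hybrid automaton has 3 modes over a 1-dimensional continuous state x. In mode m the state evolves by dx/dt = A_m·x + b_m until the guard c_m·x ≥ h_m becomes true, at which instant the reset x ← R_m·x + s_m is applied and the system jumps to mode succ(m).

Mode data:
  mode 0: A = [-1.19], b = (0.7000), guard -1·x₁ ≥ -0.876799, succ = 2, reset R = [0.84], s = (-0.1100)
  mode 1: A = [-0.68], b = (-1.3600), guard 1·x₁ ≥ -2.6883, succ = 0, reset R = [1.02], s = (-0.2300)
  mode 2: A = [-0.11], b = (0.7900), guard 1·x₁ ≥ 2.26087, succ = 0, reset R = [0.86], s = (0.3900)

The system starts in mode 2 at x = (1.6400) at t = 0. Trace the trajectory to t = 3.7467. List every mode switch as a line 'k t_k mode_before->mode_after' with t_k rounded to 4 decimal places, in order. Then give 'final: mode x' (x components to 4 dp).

1 1.0802 2->0
2 2.5930 0->2
final: 2 1.4078

Mode 2: guard c·x = 2.2609 hit at Δt = 1.0802 (t = 1.0802), x⁻ = (2.2609) → reset → x⁺ = (2.3343), jump to mode 0
Mode 0: guard c·x = -0.8768 hit at Δt = 1.5128 (t = 2.5930), x⁻ = (0.8768) → reset → x⁺ = (0.6265), jump to mode 2
Mode 2: flow for 1.1537 to horizon, guard not reached → x = (1.4078)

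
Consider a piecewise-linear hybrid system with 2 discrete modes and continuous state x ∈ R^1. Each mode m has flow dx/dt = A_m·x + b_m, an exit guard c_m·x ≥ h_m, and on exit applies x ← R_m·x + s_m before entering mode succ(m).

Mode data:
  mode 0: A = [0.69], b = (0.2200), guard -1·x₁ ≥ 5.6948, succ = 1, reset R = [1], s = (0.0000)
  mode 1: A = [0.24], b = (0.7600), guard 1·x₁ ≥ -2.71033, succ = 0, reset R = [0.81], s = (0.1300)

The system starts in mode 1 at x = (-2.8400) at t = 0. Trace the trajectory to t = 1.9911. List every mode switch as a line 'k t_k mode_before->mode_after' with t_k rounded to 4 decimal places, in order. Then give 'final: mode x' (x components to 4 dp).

Mode 1: guard c·x = -2.7103 hit at Δt = 1.3929 (t = 1.3929), x⁻ = (-2.7103) → reset → x⁺ = (-2.0654), jump to mode 0
Mode 0: flow for 0.5982 to horizon, guard not reached → x = (-2.9578)

1 1.3929 1->0
final: 0 -2.9578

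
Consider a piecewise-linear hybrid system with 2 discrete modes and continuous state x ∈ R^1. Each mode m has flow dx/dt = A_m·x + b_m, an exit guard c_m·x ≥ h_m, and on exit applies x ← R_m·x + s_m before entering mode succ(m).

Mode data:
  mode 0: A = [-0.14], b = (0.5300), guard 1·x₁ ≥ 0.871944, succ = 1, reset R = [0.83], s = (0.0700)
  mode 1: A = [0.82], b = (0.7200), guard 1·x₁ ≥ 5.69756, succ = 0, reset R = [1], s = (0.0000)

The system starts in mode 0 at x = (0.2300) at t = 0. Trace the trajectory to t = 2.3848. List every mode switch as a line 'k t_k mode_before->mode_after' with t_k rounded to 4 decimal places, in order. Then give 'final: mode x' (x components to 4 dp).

1 1.4222 0->1
final: 1 2.8030

Mode 0: guard c·x = 0.8719 hit at Δt = 1.4222 (t = 1.4222), x⁻ = (0.8719) → reset → x⁺ = (0.7937), jump to mode 1
Mode 1: flow for 0.9626 to horizon, guard not reached → x = (2.8030)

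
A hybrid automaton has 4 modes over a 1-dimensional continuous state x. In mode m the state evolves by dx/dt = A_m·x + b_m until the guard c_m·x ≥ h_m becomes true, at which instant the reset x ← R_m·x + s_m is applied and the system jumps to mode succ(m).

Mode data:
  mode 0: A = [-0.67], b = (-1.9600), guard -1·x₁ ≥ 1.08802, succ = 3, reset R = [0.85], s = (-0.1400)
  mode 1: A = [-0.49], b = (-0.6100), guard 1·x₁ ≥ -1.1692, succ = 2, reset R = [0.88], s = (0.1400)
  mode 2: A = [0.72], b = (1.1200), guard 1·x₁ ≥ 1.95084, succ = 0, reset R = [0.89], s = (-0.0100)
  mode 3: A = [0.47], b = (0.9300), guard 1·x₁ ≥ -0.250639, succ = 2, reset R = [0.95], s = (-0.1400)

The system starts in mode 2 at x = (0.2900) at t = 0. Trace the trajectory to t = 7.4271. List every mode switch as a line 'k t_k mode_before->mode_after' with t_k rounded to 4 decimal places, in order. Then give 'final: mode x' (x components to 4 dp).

1 0.8914 2->0
2 2.2778 0->3
3 3.6332 3->2
4 5.1488 2->0
5 6.5352 0->3
final: 3 -0.5889

Mode 2: guard c·x = 1.9508 hit at Δt = 0.8914 (t = 0.8914), x⁻ = (1.9508) → reset → x⁺ = (1.7262), jump to mode 0
Mode 0: guard c·x = 1.0880 hit at Δt = 1.3864 (t = 2.2778), x⁻ = (-1.0880) → reset → x⁺ = (-1.0648), jump to mode 3
Mode 3: guard c·x = -0.2506 hit at Δt = 1.3554 (t = 3.6332), x⁻ = (-0.2506) → reset → x⁺ = (-0.3781), jump to mode 2
Mode 2: guard c·x = 1.9508 hit at Δt = 1.5156 (t = 5.1488), x⁻ = (1.9508) → reset → x⁺ = (1.7262), jump to mode 0
Mode 0: guard c·x = 1.0880 hit at Δt = 1.3864 (t = 6.5352), x⁻ = (-1.0880) → reset → x⁺ = (-1.0648), jump to mode 3
Mode 3: flow for 0.8919 to horizon, guard not reached → x = (-0.5889)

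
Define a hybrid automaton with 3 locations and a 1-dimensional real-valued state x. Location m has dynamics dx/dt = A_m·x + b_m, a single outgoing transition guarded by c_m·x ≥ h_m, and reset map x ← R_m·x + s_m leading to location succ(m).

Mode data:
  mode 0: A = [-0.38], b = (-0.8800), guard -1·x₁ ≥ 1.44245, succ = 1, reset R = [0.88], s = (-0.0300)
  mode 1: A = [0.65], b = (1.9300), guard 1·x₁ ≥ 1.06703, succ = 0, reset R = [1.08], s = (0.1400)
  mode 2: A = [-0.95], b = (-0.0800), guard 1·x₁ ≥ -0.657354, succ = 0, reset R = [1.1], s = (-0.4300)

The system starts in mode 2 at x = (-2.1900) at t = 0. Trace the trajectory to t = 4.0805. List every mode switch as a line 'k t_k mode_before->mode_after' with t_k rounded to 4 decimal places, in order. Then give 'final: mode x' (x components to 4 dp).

1 1.3698 2->0
2 2.1229 0->1
3 3.4807 1->0
final: 0 0.5570

Mode 2: guard c·x = -0.6574 hit at Δt = 1.3698 (t = 1.3698), x⁻ = (-0.6574) → reset → x⁺ = (-1.1531), jump to mode 0
Mode 0: guard c·x = 1.4425 hit at Δt = 0.7531 (t = 2.1229), x⁻ = (-1.4425) → reset → x⁺ = (-1.2994), jump to mode 1
Mode 1: guard c·x = 1.0670 hit at Δt = 1.3578 (t = 3.4807), x⁻ = (1.0670) → reset → x⁺ = (1.2924), jump to mode 0
Mode 0: flow for 0.5998 to horizon, guard not reached → x = (0.5570)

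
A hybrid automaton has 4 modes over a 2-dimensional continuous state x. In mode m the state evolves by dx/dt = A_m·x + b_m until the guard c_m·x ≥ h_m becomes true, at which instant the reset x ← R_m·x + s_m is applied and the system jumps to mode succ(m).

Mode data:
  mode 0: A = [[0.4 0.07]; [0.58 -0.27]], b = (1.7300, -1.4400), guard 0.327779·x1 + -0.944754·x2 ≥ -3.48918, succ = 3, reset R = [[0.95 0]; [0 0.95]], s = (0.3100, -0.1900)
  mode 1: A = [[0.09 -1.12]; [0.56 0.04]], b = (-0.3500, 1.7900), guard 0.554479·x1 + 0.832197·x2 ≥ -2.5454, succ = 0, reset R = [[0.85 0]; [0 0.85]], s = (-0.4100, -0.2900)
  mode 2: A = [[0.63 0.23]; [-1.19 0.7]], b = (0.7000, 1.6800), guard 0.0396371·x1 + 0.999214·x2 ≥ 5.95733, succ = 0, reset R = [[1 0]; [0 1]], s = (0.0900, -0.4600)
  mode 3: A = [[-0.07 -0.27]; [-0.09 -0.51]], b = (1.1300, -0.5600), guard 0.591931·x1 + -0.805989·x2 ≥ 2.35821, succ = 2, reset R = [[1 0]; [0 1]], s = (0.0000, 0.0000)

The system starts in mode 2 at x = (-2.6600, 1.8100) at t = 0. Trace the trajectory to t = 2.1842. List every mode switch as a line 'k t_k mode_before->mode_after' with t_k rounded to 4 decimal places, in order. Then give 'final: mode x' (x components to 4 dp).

Mode 2: guard c·x = 5.9573 hit at Δt = 0.5602 (t = 0.5602), x⁻ = (-2.7482, 6.0710) → reset → x⁺ = (-2.6582, 5.6110), jump to mode 0
Mode 0: guard c·x = -3.4892 hit at Δt = 0.6594 (t = 1.2196), x⁻ = (-1.9274, 3.0245) → reset → x⁺ = (-1.5210, 2.6833), jump to mode 3
Mode 3: flow for 0.9646 to horizon, guard not reached → x = (-0.8537, 1.2953)

1 0.5602 2->0
2 1.2196 0->3
final: 3 -0.8537 1.2953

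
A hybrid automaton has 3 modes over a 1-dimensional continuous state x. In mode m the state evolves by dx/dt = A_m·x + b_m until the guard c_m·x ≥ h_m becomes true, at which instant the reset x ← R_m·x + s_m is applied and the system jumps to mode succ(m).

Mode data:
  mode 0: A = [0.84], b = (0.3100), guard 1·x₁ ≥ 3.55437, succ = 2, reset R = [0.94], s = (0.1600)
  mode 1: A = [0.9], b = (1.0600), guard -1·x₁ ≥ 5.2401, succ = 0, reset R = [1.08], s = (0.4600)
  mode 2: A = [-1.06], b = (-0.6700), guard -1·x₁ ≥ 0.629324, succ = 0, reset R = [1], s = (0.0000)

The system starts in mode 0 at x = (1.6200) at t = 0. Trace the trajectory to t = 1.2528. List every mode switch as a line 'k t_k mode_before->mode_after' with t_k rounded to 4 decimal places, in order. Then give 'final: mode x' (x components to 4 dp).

Mode 0: guard c·x = 3.5544 hit at Δt = 0.8087 (t = 0.8087), x⁻ = (3.5544) → reset → x⁺ = (3.5011), jump to mode 2
Mode 2: flow for 0.4441 to horizon, guard not reached → x = (1.9492)

1 0.8087 0->2
final: 2 1.9492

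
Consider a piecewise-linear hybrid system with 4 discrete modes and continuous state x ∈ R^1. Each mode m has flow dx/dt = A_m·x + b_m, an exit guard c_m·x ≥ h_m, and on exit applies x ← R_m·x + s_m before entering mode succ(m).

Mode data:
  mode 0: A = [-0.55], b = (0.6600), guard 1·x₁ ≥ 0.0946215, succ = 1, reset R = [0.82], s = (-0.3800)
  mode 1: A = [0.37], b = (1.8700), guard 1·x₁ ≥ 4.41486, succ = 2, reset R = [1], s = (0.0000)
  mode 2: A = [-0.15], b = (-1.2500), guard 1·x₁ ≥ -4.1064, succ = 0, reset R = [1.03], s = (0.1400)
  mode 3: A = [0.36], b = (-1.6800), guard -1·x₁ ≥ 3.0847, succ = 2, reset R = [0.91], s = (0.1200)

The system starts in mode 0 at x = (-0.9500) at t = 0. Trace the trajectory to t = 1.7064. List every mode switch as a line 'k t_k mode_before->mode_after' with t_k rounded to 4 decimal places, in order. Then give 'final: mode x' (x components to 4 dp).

Mode 0: guard c·x = 0.0946 hit at Δt = 1.2096 (t = 1.2096), x⁻ = (0.0946) → reset → x⁺ = (-0.3024), jump to mode 1
Mode 1: flow for 0.4968 to horizon, guard not reached → x = (0.6564)

1 1.2096 0->1
final: 1 0.6564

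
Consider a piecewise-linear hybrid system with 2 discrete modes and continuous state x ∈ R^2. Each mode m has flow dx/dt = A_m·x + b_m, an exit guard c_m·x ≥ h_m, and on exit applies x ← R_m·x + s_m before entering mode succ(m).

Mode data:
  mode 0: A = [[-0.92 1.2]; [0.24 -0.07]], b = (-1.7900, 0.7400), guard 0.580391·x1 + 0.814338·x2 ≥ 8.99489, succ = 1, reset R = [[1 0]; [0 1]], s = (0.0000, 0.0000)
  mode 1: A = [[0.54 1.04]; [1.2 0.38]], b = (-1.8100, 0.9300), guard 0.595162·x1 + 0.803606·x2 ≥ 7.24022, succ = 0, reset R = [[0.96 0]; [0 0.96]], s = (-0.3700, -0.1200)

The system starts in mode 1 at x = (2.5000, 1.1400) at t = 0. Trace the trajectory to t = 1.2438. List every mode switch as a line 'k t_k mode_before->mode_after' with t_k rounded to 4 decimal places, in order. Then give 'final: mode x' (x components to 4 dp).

1 0.7186 1->0
final: 0 4.6151 5.8827

Mode 1: guard c·x = 7.2402 hit at Δt = 0.7186 (t = 0.7186), x⁻ = (4.7616, 5.4831) → reset → x⁺ = (4.2012, 5.1438), jump to mode 0
Mode 0: flow for 0.5252 to horizon, guard not reached → x = (4.6151, 5.8827)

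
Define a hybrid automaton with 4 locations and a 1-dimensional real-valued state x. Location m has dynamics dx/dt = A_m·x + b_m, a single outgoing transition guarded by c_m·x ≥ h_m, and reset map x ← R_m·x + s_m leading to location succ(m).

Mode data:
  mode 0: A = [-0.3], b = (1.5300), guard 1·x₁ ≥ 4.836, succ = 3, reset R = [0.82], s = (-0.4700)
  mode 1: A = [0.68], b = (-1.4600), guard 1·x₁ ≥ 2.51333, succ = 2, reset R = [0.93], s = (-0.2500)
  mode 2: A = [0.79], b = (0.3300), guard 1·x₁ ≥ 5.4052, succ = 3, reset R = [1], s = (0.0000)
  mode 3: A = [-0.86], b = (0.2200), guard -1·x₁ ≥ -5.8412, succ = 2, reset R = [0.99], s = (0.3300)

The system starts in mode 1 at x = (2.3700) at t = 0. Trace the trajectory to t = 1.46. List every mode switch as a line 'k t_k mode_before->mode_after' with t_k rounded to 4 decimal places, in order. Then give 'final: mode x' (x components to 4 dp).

Mode 1: guard c·x = 2.5133 hit at Δt = 0.7301 (t = 0.7301), x⁻ = (2.5133) → reset → x⁺ = (2.0874), jump to mode 2
Mode 2: flow for 0.7299 to horizon, guard not reached → x = (4.0414)

1 0.7301 1->2
final: 2 4.0414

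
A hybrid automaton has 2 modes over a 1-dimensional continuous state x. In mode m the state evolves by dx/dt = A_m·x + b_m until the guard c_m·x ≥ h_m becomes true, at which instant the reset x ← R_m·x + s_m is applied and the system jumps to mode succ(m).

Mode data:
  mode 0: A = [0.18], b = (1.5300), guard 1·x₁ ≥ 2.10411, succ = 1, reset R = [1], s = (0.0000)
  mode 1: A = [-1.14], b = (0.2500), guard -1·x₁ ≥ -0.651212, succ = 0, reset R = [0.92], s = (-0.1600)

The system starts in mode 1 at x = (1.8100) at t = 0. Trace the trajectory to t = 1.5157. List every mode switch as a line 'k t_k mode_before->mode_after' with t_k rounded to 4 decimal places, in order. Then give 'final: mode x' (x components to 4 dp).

1 1.1436 1->0
final: 0 1.0583

Mode 1: guard c·x = -0.6512 hit at Δt = 1.1436 (t = 1.1436), x⁻ = (0.6512) → reset → x⁺ = (0.4391), jump to mode 0
Mode 0: flow for 0.3721 to horizon, guard not reached → x = (1.0583)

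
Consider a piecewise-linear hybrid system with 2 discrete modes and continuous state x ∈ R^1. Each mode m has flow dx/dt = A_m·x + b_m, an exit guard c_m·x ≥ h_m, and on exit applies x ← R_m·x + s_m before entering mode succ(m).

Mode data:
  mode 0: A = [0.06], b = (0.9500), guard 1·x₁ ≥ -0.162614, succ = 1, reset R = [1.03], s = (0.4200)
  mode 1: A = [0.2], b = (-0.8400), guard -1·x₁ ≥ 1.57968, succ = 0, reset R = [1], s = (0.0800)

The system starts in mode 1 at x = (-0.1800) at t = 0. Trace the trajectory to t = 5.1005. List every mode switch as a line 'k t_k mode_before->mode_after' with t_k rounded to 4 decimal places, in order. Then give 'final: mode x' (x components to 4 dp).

1 1.3865 1->0
2 2.8729 0->1
3 4.7792 1->0
final: 0 -1.2207

Mode 1: guard c·x = 1.5797 hit at Δt = 1.3865 (t = 1.3865), x⁻ = (-1.5797) → reset → x⁺ = (-1.4997), jump to mode 0
Mode 0: guard c·x = -0.1626 hit at Δt = 1.4864 (t = 2.8729), x⁻ = (-0.1626) → reset → x⁺ = (0.2525), jump to mode 1
Mode 1: guard c·x = 1.5797 hit at Δt = 1.9063 (t = 4.7792), x⁻ = (-1.5797) → reset → x⁺ = (-1.4997), jump to mode 0
Mode 0: flow for 0.3213 to horizon, guard not reached → x = (-1.2207)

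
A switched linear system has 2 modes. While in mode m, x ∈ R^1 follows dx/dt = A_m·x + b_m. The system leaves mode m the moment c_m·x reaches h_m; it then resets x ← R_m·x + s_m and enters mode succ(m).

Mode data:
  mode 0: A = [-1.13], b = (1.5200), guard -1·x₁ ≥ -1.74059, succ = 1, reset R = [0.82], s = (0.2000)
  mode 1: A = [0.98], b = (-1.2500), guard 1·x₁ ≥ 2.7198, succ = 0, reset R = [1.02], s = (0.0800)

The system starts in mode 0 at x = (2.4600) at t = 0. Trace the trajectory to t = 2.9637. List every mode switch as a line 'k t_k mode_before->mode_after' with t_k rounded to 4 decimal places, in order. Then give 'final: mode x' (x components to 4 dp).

1 0.9172 0->1
2 2.3584 1->0
final: 0 2.1066

Mode 0: guard c·x = -1.7406 hit at Δt = 0.9172 (t = 0.9172), x⁻ = (1.7406) → reset → x⁺ = (1.6273), jump to mode 1
Mode 1: guard c·x = 2.7198 hit at Δt = 1.4412 (t = 2.3584), x⁻ = (2.7198) → reset → x⁺ = (2.8542), jump to mode 0
Mode 0: flow for 0.6053 to horizon, guard not reached → x = (2.1066)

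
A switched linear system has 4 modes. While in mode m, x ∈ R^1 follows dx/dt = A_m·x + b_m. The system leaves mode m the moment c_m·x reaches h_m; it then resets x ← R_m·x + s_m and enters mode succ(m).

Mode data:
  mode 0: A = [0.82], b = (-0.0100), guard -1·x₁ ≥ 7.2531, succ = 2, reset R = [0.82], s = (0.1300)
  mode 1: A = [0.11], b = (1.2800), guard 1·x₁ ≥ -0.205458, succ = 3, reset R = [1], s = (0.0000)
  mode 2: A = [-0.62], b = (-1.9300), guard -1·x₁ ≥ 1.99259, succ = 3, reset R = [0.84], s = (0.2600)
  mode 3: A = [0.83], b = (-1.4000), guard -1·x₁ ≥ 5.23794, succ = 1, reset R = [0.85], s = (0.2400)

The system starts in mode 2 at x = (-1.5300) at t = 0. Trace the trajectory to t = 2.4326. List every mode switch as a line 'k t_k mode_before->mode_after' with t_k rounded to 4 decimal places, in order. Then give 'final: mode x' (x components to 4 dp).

1 0.5575 2->3
2 1.5256 3->1
final: 1 -3.4333

Mode 2: guard c·x = 1.9926 hit at Δt = 0.5575 (t = 0.5575), x⁻ = (-1.9926) → reset → x⁺ = (-1.4138), jump to mode 3
Mode 3: guard c·x = 5.2379 hit at Δt = 0.9681 (t = 1.5256), x⁻ = (-5.2379) → reset → x⁺ = (-4.2122), jump to mode 1
Mode 1: flow for 0.9070 to horizon, guard not reached → x = (-3.4333)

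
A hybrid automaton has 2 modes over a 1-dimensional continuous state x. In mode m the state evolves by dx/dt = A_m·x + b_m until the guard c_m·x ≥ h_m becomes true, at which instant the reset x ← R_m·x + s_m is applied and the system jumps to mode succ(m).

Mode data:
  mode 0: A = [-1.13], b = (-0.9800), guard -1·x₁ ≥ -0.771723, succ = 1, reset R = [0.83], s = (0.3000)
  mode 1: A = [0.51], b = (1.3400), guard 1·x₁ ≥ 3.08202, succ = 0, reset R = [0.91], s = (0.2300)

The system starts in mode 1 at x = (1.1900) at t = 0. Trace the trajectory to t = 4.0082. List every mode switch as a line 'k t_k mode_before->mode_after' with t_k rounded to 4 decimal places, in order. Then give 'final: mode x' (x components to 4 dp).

1 0.7893 1->0
2 1.5569 0->1
3 2.4787 1->0
4 3.2463 0->1
final: 1 2.6348

Mode 1: guard c·x = 3.0820 hit at Δt = 0.7893 (t = 0.7893), x⁻ = (3.0820) → reset → x⁺ = (3.0346), jump to mode 0
Mode 0: guard c·x = -0.7717 hit at Δt = 0.7676 (t = 1.5569), x⁻ = (0.7717) → reset → x⁺ = (0.9405), jump to mode 1
Mode 1: guard c·x = 3.0820 hit at Δt = 0.9218 (t = 2.4787), x⁻ = (3.0820) → reset → x⁺ = (3.0346), jump to mode 0
Mode 0: guard c·x = -0.7717 hit at Δt = 0.7676 (t = 3.2463), x⁻ = (0.7717) → reset → x⁺ = (0.9405), jump to mode 1
Mode 1: flow for 0.7619 to horizon, guard not reached → x = (2.6348)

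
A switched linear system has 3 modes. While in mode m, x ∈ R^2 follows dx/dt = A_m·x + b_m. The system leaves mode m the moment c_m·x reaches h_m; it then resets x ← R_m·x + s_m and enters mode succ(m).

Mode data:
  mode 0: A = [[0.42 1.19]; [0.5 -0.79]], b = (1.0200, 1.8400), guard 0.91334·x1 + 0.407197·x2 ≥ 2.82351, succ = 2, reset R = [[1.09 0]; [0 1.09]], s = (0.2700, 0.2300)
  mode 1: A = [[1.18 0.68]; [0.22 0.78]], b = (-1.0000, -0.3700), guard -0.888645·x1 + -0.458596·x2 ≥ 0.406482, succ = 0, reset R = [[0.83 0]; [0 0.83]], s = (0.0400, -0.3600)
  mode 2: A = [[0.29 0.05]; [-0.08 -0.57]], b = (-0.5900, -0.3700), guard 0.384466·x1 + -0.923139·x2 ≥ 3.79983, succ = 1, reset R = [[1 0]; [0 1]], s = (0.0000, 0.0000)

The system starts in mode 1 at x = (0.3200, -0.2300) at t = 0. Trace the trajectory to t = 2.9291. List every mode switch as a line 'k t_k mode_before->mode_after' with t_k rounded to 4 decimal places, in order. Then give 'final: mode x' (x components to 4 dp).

1 0.4515 1->0
2 1.7723 0->2
final: 2 3.2676 0.5050

Mode 1: guard c·x = 0.4065 hit at Δt = 0.4515 (t = 0.4515), x⁻ = (-0.1920, -0.5144) → reset → x⁺ = (-0.1193, -0.7870), jump to mode 0
Mode 0: guard c·x = 2.8235 hit at Δt = 1.3208 (t = 1.7723), x⁻ = (2.3732, 1.6110) → reset → x⁺ = (2.8567, 1.9860), jump to mode 2
Mode 2: flow for 1.1568 to horizon, guard not reached → x = (3.2676, 0.5050)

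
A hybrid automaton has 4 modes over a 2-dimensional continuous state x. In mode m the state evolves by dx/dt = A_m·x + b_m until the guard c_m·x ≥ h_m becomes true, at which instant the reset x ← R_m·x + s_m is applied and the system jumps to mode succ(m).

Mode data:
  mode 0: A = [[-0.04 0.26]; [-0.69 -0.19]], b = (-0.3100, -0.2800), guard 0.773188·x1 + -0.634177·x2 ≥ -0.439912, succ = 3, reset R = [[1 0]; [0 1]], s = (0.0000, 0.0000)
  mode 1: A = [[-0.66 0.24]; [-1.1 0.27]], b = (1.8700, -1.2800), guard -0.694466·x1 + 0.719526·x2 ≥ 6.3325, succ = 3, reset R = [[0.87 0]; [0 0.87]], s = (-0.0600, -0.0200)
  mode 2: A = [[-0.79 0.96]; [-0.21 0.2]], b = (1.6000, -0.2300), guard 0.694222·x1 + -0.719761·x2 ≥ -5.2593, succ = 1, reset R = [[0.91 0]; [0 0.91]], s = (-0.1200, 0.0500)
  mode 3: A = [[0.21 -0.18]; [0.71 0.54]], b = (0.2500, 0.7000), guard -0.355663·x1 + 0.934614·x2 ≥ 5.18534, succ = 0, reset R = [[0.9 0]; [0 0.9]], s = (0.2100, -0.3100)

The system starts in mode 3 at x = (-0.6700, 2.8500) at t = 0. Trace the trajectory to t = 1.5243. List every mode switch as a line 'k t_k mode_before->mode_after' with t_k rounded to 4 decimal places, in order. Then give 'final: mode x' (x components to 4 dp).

Mode 3: guard c·x = 5.1853 hit at Δt = 1.0342 (t = 1.0342), x⁻ = (-1.3428, 5.0371) → reset → x⁺ = (-0.9985, 4.2234), jump to mode 0
Mode 0: flow for 0.4901 to horizon, guard not reached → x = (-0.6113, 3.9747)

1 1.0342 3->0
final: 0 -0.6113 3.9747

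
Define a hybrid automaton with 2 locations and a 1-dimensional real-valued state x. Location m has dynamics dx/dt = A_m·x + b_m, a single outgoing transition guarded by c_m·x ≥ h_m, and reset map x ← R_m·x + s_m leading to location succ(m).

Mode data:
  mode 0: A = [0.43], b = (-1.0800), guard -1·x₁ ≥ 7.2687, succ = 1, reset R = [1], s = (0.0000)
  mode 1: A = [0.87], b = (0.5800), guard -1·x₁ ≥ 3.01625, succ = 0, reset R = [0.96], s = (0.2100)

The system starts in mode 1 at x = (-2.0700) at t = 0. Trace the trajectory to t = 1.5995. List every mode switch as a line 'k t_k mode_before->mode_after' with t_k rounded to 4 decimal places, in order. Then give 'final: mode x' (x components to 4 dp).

1 0.5924 1->0
final: 0 -5.5023

Mode 1: guard c·x = 3.0162 hit at Δt = 0.5924 (t = 0.5924), x⁻ = (-3.0162) → reset → x⁺ = (-2.6856), jump to mode 0
Mode 0: flow for 1.0071 to horizon, guard not reached → x = (-5.5023)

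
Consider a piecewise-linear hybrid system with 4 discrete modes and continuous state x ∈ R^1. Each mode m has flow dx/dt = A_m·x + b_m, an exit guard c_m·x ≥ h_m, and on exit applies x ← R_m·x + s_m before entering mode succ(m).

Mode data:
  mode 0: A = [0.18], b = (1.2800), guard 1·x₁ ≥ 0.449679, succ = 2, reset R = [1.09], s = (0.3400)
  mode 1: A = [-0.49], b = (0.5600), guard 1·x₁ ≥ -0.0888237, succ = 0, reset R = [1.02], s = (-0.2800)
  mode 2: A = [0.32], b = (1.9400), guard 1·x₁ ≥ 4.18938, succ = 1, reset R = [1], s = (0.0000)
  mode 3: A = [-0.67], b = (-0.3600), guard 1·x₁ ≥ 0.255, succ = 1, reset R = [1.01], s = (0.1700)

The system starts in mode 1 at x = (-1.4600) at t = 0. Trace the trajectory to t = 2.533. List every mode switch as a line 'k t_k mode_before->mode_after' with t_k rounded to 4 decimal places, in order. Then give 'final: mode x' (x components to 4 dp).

1 1.5270 1->0
2 2.1650 0->2
final: 2 1.6916

Mode 1: guard c·x = -0.0888 hit at Δt = 1.5270 (t = 1.5270), x⁻ = (-0.0888) → reset → x⁺ = (-0.3706), jump to mode 0
Mode 0: guard c·x = 0.4497 hit at Δt = 0.6380 (t = 2.1650), x⁻ = (0.4497) → reset → x⁺ = (0.8302), jump to mode 2
Mode 2: flow for 0.3680 to horizon, guard not reached → x = (1.6916)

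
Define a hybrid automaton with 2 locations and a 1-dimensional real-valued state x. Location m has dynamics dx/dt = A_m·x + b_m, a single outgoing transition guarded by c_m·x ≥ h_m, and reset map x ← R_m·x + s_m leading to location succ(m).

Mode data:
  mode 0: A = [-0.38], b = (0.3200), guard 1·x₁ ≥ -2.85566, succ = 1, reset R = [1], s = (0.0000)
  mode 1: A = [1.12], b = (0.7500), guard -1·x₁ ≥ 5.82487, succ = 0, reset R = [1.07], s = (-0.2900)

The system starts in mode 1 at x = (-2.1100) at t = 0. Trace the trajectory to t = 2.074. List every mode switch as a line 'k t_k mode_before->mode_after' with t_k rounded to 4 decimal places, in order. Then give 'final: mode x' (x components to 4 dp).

1 1.1385 1->0
final: 0 -4.3193

Mode 1: guard c·x = 5.8249 hit at Δt = 1.1385 (t = 1.1385), x⁻ = (-5.8249) → reset → x⁺ = (-6.5226), jump to mode 0
Mode 0: flow for 0.9355 to horizon, guard not reached → x = (-4.3193)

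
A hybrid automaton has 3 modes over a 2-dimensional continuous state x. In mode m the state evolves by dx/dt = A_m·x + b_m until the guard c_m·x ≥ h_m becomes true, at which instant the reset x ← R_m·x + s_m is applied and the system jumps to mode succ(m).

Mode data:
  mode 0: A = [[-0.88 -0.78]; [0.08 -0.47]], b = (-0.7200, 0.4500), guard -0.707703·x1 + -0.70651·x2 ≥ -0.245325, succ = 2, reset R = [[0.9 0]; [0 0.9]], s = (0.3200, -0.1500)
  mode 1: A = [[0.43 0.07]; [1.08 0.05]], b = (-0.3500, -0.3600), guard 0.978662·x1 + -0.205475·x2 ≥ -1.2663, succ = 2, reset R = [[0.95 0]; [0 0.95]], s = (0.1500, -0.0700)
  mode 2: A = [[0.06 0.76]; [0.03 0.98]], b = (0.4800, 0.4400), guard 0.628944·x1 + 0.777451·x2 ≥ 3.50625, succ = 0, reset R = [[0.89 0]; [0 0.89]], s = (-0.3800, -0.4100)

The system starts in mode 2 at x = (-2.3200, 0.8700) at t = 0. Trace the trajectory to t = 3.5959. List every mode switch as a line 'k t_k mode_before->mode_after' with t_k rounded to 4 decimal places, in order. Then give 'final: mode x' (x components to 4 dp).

1 1.3118 2->0
2 2.3658 0->2
3 3.0519 2->0
final: 0 -1.3501 2.7611

Mode 2: guard c·x = 3.5063 hit at Δt = 1.3118 (t = 1.3118), x⁻ = (0.3837, 4.1995) → reset → x⁺ = (-0.0385, 3.3276), jump to mode 0
Mode 0: guard c·x = -0.2453 hit at Δt = 1.0540 (t = 2.3658), x⁻ = (-1.9651, 2.3157) → reset → x⁺ = (-1.4486, 1.9341), jump to mode 2
Mode 2: guard c·x = 3.5063 hit at Δt = 0.6861 (t = 3.0519), x⁻ = (0.3860, 4.1977) → reset → x⁺ = (-0.0365, 3.3259), jump to mode 0
Mode 0: flow for 0.5440 to horizon, guard not reached → x = (-1.3501, 2.7611)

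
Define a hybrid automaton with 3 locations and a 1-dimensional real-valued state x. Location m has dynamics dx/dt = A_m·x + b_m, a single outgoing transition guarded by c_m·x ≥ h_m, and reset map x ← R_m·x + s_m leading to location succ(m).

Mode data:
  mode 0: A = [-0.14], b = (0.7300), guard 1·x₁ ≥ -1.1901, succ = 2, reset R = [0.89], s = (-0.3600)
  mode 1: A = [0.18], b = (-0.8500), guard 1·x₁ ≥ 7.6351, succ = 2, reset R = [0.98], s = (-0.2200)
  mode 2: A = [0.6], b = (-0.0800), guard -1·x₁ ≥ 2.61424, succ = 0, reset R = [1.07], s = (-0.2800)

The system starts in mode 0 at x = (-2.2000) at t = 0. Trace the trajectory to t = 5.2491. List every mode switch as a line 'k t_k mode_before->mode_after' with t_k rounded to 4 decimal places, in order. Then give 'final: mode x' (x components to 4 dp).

Mode 0: guard c·x = -1.1901 hit at Δt = 1.0459 (t = 1.0459), x⁻ = (-1.1901) → reset → x⁺ = (-1.4192), jump to mode 2
Mode 2: guard c·x = 2.6142 hit at Δt = 0.9514 (t = 1.9973), x⁻ = (-2.6142) → reset → x⁺ = (-3.0772), jump to mode 0
Mode 0: guard c·x = -1.1901 hit at Δt = 1.8446 (t = 3.8419), x⁻ = (-1.1901) → reset → x⁺ = (-1.4192), jump to mode 2
Mode 2: guard c·x = 2.6142 hit at Δt = 0.9514 (t = 4.7933), x⁻ = (-2.6142) → reset → x⁺ = (-3.0772), jump to mode 0
Mode 0: flow for 0.4558 to horizon, guard not reached → x = (-2.5647)

1 1.0459 0->2
2 1.9973 2->0
3 3.8419 0->2
4 4.7933 2->0
final: 0 -2.5647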